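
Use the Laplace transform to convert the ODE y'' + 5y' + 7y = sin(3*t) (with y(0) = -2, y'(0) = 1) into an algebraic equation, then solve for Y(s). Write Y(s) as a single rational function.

Y(s) = (-2*s^3 - 9*s^2 - 18*s - 78)/(s^4 + 5*s^3 + 16*s^2 + 45*s + 63)

Apply the Laplace transform to the equation.
Using L{y''} = s^2 Y - s·y(0) - y'(0) and L{y'} = sY - y(0), with y(0) = -2, y'(0) = 1, the left side becomes (s^2 + 5*s + 7)Y - (-2*s - 9).
The right side is L{sin(3*t)} = 3/(s^2 + 9).
So (s^2 + 5*s + 7)Y = 3/(s^2 + 9) + (-2*s - 9).
Solve for Y(s) and write it as one ratio of polynomials.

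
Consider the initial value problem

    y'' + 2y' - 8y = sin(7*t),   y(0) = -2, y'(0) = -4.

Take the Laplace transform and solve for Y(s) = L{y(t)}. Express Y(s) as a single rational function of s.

Apply the Laplace transform to the equation.
The derivative rules (L{y''} = s^2 Y - s·y(0) - y'(0) and L{y'} = sY - y(0), with y(0) = -2, y'(0) = -4) turn the left side into (s^2 + 2*s - 8)Y - (-2*s - 8).
The right side is L{sin(7*t)} = 7/(s^2 + 49).
So (s^2 + 2*s - 8)Y = 7/(s^2 + 49) + (-2*s - 8).
Solve for Y(s) and write it as one ratio of polynomials.

Y(s) = (-2*s^3 - 8*s^2 - 98*s - 385)/(s^4 + 2*s^3 + 41*s^2 + 98*s - 392)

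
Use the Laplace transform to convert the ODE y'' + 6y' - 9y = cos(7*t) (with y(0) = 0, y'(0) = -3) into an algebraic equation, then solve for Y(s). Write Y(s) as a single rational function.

Transform both sides with L{·}.
With L{y''} = s^2 Y - s·y(0) - y'(0) and L{y'} = sY - y(0), with y(0) = 0, y'(0) = -3: the LHS transforms to (s^2 + 6*s - 9)Y - (-3).
The right side is L{cos(7*t)} = s/(s^2 + 49).
So (s^2 + 6*s - 9)Y = s/(s^2 + 49) + (-3).
Divide through and combine into a single rational function.

Y(s) = (-3*s^2 + s - 147)/(s^4 + 6*s^3 + 40*s^2 + 294*s - 441)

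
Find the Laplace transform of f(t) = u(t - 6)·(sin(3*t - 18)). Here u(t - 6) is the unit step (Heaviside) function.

By the second shifting theorem, L{u(t - c)·g(t - c)} = e^(-cs)·G(s) with c = 6 and G(s) = L{g(t)}.
L{sin(3t)} = 3/(s^2 + 9).

3*exp(-6*s)/(s^2 + 9)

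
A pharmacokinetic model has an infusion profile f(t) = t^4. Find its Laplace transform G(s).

G(s) = 24/s^5

L{t^4} = 4!/s^5 = 24/s^5.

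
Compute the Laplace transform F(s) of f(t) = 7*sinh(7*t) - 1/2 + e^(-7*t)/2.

F(s) = 49/(s^2 - 49) + 1/(2*(s + 7)) - 1/(2*s)

The transform is linear, so treat each term independently.
(1/2)·[L{e^(-7t)} = 1/(s + 7)]; L{-1/2} = (-1/2)/s; (7)·[L{sinh(7t)} = 7/(s^2 - 49)].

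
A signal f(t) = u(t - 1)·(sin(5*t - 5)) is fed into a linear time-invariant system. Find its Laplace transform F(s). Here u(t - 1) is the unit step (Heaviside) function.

F(s) = 5*exp(-s)/(s^2 + 25)

By the second shifting theorem, L{u(t - c)·g(t - c)} = e^(-cs)·G(s) with c = 1 and G(s) = L{g(t)}.
L{sin(5t)} = 5/(s^2 + 25).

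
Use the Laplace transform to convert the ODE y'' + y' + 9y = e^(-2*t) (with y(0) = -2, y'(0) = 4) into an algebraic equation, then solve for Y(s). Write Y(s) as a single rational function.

Laplace-transform each side.
Using L{y''} = s^2 Y - s·y(0) - y'(0) and L{y'} = sY - y(0), with y(0) = -2, y'(0) = 4, the left side becomes (s^2 + s + 9)Y - (-2*s + 2).
The right side is L{e^(-2*t)} = 1/(s + 2).
So (s^2 + s + 9)Y = 1/(s + 2) + (-2*s + 2).
Solve for Y(s) and write it as one ratio of polynomials.

Y(s) = (-2*s^2 - 2*s + 5)/(s^3 + 3*s^2 + 11*s + 18)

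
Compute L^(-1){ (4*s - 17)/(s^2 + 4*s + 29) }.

Complete the square in the denominator: s^2 + 4*s + 29 = (s + 2)^2 + 5^2.
Split the numerator to match: 4*s - 17 = 4·(s + 2) - 5·5.
Invert each term: 4·(s + 2)/((s + 2)^2 + 25) ↔ 4e^(-2t)cos(5t); -5·5/((s + 2)^2 + 25) ↔ -5e^(-2t)sin(5t).

-5*exp(-2*t)*sin(5*t) + 4*exp(-2*t)*cos(5*t)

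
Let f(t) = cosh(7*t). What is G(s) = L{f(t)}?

L{cosh(7t)} = s/(s^2 - 49).

G(s) = s/(s^2 - 49)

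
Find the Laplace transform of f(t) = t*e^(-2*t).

(s + 2)^(-2)

L{t} = 1!/s^2 = 1/s^2.
By the first shifting theorem, multiplying by e^(-2t) replaces s with s + 2.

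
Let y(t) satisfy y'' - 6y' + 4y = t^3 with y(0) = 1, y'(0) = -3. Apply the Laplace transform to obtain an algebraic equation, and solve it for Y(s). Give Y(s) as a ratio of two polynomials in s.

Y(s) = (s^5 - 9*s^4 + 6)/(s^6 - 6*s^5 + 4*s^4)

Laplace-transform each side.
With L{y''} = s^2 Y - s·y(0) - y'(0) and L{y'} = sY - y(0), with y(0) = 1, y'(0) = -3: the LHS transforms to (s^2 - 6*s + 4)Y - (s - 9).
The right side is L{t^3} = 6/s^4.
So (s^2 - 6*s + 4)Y = 6/s^4 + (s - 9).
Divide through and combine into a single rational function.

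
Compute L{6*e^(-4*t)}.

6/(s + 4)

L{6} = 6/s.
By the first shifting theorem, multiplying by e^(-4t) replaces s with s + 4.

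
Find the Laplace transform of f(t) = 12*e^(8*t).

L{12} = 12/s.
By the first shifting theorem, multiplying by e^(8t) replaces s with s - 8.

12/(s - 8)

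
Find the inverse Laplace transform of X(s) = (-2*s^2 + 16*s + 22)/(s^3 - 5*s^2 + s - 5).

2*exp(5*t) - 4*sin(t) - 4*cos(t)

Factor the denominator: s^3 - 5*s^2 + s - 5 = (s - 5)*(s^2 + 1).
Partial fraction decomposition gives [2/(s - 5)] + [-4*s/(s^2 + 1)] + [-4/(s^2 + 1)].
Invert each term: 2/(s - 5) ↔ 2e^(5t); -4·s/(s^2 + 1) ↔ -4cos(t); -4·1/(s^2 + 1) ↔ -4sin(t).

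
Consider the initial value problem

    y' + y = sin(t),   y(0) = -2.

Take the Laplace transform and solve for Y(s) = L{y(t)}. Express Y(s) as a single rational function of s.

Y(s) = (-2*s^2 - 1)/(s^3 + s^2 + s + 1)

Take the Laplace transform of both sides.
The derivative rules (L{y'} = sY - y(0) = sY - (-2)) turn the left side into (s + 1)Y - (-2).
The right side is L{sin(t)} = 1/(s^2 + 1).
So (s + 1)Y = 1/(s^2 + 1) + (-2).
Divide through and combine into a single rational function.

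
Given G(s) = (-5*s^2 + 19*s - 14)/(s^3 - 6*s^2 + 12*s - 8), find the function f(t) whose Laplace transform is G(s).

f(t) = 2*t^2*exp(2*t) - t*exp(2*t) - 5*exp(2*t)

Factor the denominator: s^3 - 6*s^2 + 12*s - 8 = (s - 2)^3.
Partial fraction decomposition gives [-5/(s - 2)] + [-1/(s - 2)^2] + [4/(s - 2)^3].
Invert each term: -5/(s - 2) ↔ -5e^(2t); -1/(s - 2)^2 ↔ -t·e^(2t); 4/(s - 2)^3 ↔ (2)t^2·e^(2t).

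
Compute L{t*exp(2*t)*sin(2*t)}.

4*(s - 2)/(s^2 - 4*s + 8)^2

L{sin(2t)} = 2/(s^2 + 4).
Multiplying by e^(2t) shifts s → s - 2, so L{exp(2*t)*sin(2*t)} = 2/((s - 2)^2 + 4).
Then apply L{t·g(t)} = -d/ds[G(s)] with G(s) = 2/((s - 2)^2 + 4):
differentiating 1 time and applying the sign gives 4*(s - 2)/(s^2 - 4*s + 8)^2.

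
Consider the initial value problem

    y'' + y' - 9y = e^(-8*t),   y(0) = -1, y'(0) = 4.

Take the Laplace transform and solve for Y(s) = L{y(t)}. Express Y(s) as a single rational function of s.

Take the Laplace transform of both sides.
The derivative rules (L{y''} = s^2 Y - s·y(0) - y'(0) and L{y'} = sY - y(0), with y(0) = -1, y'(0) = 4) turn the left side into (s^2 + s - 9)Y - (-s + 3).
The right side is L{e^(-8*t)} = 1/(s + 8).
So (s^2 + s - 9)Y = 1/(s + 8) + (-s + 3).
Solve for Y(s) and write it as one ratio of polynomials.

Y(s) = (-s^2 - 5*s + 25)/(s^3 + 9*s^2 - s - 72)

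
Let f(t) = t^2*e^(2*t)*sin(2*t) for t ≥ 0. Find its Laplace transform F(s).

F(s) = 4*(3*s^2 - 12*s + 8)/(s^2 - 4*s + 8)^3

L{sin(2t)} = 2/(s^2 + 4).
Multiplying by e^(2t) shifts s → s - 2, so L{e^(2*t)*sin(2*t)} = 2/((s - 2)^2 + 4).
Then apply L{t^2·g(t)} = (-1)^2 d^2/ds^2[G(s)] with G(s) = 2/((s - 2)^2 + 4):
differentiating 2 times and applying the sign gives 4*(3*s^2 - 12*s + 8)/(s^2 - 4*s + 8)^3.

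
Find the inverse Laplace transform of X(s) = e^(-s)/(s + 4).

Heaviside(t - 1)*(exp(-4*t + 4))

The factor e^(-s) signals a time shift by c = 1 (second shifting theorem).
L{e^(-4t)} = 1/(s + 4), so L^-1{1/(s + 4)} = e^(-4*t).
Hence the inverse is u(t - 1) times that function evaluated at t - 1.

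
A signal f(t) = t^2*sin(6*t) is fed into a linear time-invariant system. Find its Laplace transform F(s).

L{sin(6t)} = 6/(s^2 + 36).
Then apply L{t^2·g(t)} = (-1)^2 d^2/ds^2[G(s)] with G(s) = 6/(s^2 + 36):
differentiating 2 times and applying the sign gives 36*(s^2 - 12)/(s^2 + 36)^3.

F(s) = 36*(s^2 - 12)/(s^2 + 36)^3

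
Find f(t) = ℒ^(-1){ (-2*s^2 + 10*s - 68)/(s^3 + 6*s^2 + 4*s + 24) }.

Factor the denominator: s^3 + 6*s^2 + 4*s + 24 = (s + 6)*(s^2 + 4).
Partial fraction decomposition gives [-5/(s + 6)] + [3*s/(s^2 + 4)] + [-8/(s^2 + 4)].
Invert each term: -5/(s + 6) ↔ -5e^(-6t); 3·s/(s^2 + 4) ↔ 3cos(2t); -4·2/(s^2 + 4) ↔ -4sin(2t).

f(t) = -4*sin(2*t) + 3*cos(2*t) - 5*exp(-6*t)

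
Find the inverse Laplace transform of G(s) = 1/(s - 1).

Since L{e^(t)} = 1/(s - 1), the inverse is e^(t).

exp(t)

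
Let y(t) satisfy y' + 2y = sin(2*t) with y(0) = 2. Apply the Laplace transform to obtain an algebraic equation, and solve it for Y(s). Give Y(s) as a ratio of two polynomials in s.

Y(s) = (2*s^2 + 10)/(s^3 + 2*s^2 + 4*s + 8)

Apply the Laplace transform to the equation.
With L{y'} = sY - y(0) = sY - 2: the LHS transforms to (s + 2)Y - (2).
The right side is L{sin(2*t)} = 2/(s^2 + 4).
So (s + 2)Y = 2/(s^2 + 4) + (2).
Isolate Y and clear denominators.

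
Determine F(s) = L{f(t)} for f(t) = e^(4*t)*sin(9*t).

L{sin(9t)} = 9/(s^2 + 81).
By the first shifting theorem, multiplying by e^(4t) replaces s with s - 4.

F(s) = 9/((s - 4)^2 + 81)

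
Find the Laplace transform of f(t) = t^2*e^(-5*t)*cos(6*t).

2*(s + 5)*(s^2 + 10*s - 83)/(s^2 + 10*s + 61)^3

L{cos(6t)} = s/(s^2 + 36).
Multiplying by e^(-5t) shifts s → s + 5, so L{e^(-5*t)*cos(6*t)} = (s + 5)/((s + 5)^2 + 36).
Then apply L{t^2·g(t)} = (-1)^2 d^2/ds^2[G(s)] with G(s) = (s + 5)/((s + 5)^2 + 36):
differentiating 2 times and applying the sign gives 2*(s + 5)*(s^2 + 10*s - 83)/(s^2 + 10*s + 61)^3.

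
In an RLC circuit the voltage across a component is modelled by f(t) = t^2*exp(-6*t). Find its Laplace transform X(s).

X(s) = 2/(s + 6)^3

L{t^2} = 2!/s^3 = 2/s^3.
By the first shifting theorem, multiplying by e^(-6t) replaces s with s + 6.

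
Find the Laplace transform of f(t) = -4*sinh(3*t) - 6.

By linearity of the Laplace transform, transform each term separately.
(-4)·[L{sinh(3t)} = 3/(s^2 - 9)]; L{-6} = -6/s.

-12/(s^2 - 9) - 6/s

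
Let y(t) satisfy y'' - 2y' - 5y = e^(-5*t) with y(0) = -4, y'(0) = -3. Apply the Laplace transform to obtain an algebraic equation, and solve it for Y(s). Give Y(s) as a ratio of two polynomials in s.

Y(s) = (-4*s^2 - 15*s + 26)/(s^3 + 3*s^2 - 15*s - 25)

Apply the Laplace transform to the equation.
The derivative rules (L{y''} = s^2 Y - s·y(0) - y'(0) and L{y'} = sY - y(0), with y(0) = -4, y'(0) = -3) turn the left side into (s^2 - 2*s - 5)Y - (-4*s + 5).
The right side is L{e^(-5*t)} = 1/(s + 5).
So (s^2 - 2*s - 5)Y = 1/(s + 5) + (-4*s + 5).
Isolate Y and clear denominators.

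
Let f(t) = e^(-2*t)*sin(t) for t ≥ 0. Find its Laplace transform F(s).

F(s) = 1/((s + 2)^2 + 1)

L{sin(t)} = 1/(s^2 + 1).
By the first shifting theorem, multiplying by e^(-2t) replaces s with s + 2.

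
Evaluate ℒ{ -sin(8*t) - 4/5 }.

The transform is linear, so treat each term independently.
L{-4/5} = (-4/5)/s; (-1)·[L{sin(8t)} = 8/(s^2 + 64)].

-8/(s^2 + 64) - 4/(5*s)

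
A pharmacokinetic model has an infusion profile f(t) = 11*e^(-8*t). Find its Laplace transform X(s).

L{11} = 11/s.
By the first shifting theorem, multiplying by e^(-8t) replaces s with s + 8.

X(s) = 11/(s + 8)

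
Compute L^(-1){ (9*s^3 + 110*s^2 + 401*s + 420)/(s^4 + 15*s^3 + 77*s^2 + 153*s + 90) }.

3*exp(-t) + 3*exp(-3*t) + 5*exp(-5*t) - 2*exp(-6*t)

Factor the denominator: s^4 + 15*s^3 + 77*s^2 + 153*s + 90 = (s + 1)*(s + 3)*(s + 5)*(s + 6).
Partial fraction decomposition gives [-2/(s + 6)] + [3/(s + 3)] + [5/(s + 5)] + [3/(s + 1)].
Invert each term: -2/(s + 6) ↔ -2e^(-6t); 3/(s + 3) ↔ 3e^(-3t); 5/(s + 5) ↔ 5e^(-5t); 3/(s + 1) ↔ 3e^(-t).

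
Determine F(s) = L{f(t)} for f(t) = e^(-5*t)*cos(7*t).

L{cos(7t)} = s/(s^2 + 49).
By the first shifting theorem, multiplying by e^(-5t) replaces s with s + 5.

F(s) = (s + 5)/((s + 5)^2 + 49)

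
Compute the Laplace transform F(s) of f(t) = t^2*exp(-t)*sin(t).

F(s) = 2*(3*s^2 + 6*s + 2)/(s^2 + 2*s + 2)^3

L{sin(t)} = 1/(s^2 + 1).
Multiplying by e^(-t) shifts s → s + 1, so L{exp(-t)*sin(t)} = 1/((s + 1)^2 + 1).
Then apply L{t^2·g(t)} = (-1)^2 d^2/ds^2[G(s)] with G(s) = 1/((s + 1)^2 + 1):
differentiating 2 times and applying the sign gives 2*(3*s^2 + 6*s + 2)/(s^2 + 2*s + 2)^3.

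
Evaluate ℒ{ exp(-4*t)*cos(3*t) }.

(s + 4)/((s + 4)^2 + 9)

L{cos(3t)} = s/(s^2 + 9).
By the first shifting theorem, multiplying by e^(-4t) replaces s with s + 4.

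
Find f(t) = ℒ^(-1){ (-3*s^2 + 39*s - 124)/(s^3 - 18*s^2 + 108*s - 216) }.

f(t) = t^2*exp(6*t) + 3*t*exp(6*t) - 3*exp(6*t)

Factor the denominator: s^3 - 18*s^2 + 108*s - 216 = (s - 6)^3.
Partial fraction decomposition gives [-3/(s - 6)] + [3/(s - 6)^2] + [2/(s - 6)^3].
Invert each term: -3/(s - 6) ↔ -3e^(6t); 3/(s - 6)^2 ↔ 3t·e^(6t); 2/(s - 6)^3 ↔ (1)t^2·e^(6t).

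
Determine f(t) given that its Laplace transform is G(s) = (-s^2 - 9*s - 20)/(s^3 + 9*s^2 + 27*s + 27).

f(t) = -t^2*exp(-3*t) - 3*t*exp(-3*t) - exp(-3*t)

Factor the denominator: s^3 + 9*s^2 + 27*s + 27 = (s + 3)^3.
Partial fraction decomposition gives [-1/(s + 3)] + [-3/(s + 3)^2] + [-2/(s + 3)^3].
Invert each term: -1/(s + 3) ↔ -e^(-3t); -3/(s + 3)^2 ↔ -3t·e^(-3t); -2/(s + 3)^3 ↔ (-1)t^2·e^(-3t).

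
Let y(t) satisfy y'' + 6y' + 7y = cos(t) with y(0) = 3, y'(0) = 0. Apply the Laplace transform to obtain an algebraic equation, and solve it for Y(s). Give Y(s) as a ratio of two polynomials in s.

Y(s) = (3*s^3 + 18*s^2 + 4*s + 18)/(s^4 + 6*s^3 + 8*s^2 + 6*s + 7)

Apply the Laplace transform to the equation.
Using L{y''} = s^2 Y - s·y(0) - y'(0) and L{y'} = sY - y(0), with y(0) = 3, y'(0) = 0, the left side becomes (s^2 + 6*s + 7)Y - (3*s + 18).
The right side is L{cos(t)} = s/(s^2 + 1).
So (s^2 + 6*s + 7)Y = s/(s^2 + 1) + (3*s + 18).
Solve for Y(s) and write it as one ratio of polynomials.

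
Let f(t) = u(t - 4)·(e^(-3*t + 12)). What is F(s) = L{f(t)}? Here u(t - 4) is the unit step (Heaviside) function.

F(s) = exp(-4*s)/(s + 3)

By the second shifting theorem, L{u(t - c)·g(t - c)} = e^(-cs)·G(s) with c = 4 and G(s) = L{g(t)}.
L{e^(-3t)} = 1/(s + 3).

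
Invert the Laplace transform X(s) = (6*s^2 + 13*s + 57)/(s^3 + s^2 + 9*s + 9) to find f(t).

Factor the denominator: s^3 + s^2 + 9*s + 9 = (s + 1)*(s^2 + 9).
Partial fraction decomposition gives [5/(s + 1)] + [s/(s^2 + 9)] + [12/(s^2 + 9)].
Invert each term: 5/(s + 1) ↔ 5e^(-t); 1·s/(s^2 + 9) ↔ cos(3t); 4·3/(s^2 + 9) ↔ 4sin(3t).

f(t) = 4*sin(3*t) + cos(3*t) + 5*exp(-t)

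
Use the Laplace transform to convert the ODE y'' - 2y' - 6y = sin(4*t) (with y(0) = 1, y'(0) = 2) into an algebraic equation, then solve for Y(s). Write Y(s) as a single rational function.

Y(s) = (s^3 + 16*s + 4)/(s^4 - 2*s^3 + 10*s^2 - 32*s - 96)

Laplace-transform each side.
The derivative rules (L{y''} = s^2 Y - s·y(0) - y'(0) and L{y'} = sY - y(0), with y(0) = 1, y'(0) = 2) turn the left side into (s^2 - 2*s - 6)Y - (s).
The right side is L{sin(4*t)} = 4/(s^2 + 16).
So (s^2 - 2*s - 6)Y = 4/(s^2 + 16) + (s).
Isolate Y and clear denominators.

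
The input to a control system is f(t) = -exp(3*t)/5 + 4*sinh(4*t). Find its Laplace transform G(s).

By linearity of the Laplace transform, transform each term separately.
(4)·[L{sinh(4t)} = 4/(s^2 - 16)]; (-1/5)·[L{e^(3t)} = 1/(s - 3)].

G(s) = 16/(s^2 - 16) - 1/(5*(s - 3))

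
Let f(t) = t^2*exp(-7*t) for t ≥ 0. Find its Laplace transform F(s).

F(s) = 2/(s + 7)^3

L{t^2} = 2!/s^3 = 2/s^3.
By the first shifting theorem, multiplying by e^(-7t) replaces s with s + 7.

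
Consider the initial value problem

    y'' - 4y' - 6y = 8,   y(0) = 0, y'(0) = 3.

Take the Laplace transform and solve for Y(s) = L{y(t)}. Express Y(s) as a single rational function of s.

Apply the Laplace transform to the equation.
With L{y''} = s^2 Y - s·y(0) - y'(0) and L{y'} = sY - y(0), with y(0) = 0, y'(0) = 3: the LHS transforms to (s^2 - 4*s - 6)Y - (3).
The right side is L{8} = 8/s.
So (s^2 - 4*s - 6)Y = 8/s + (3).
Solve for Y(s) and write it as one ratio of polynomials.

Y(s) = (3*s + 8)/(s^3 - 4*s^2 - 6*s)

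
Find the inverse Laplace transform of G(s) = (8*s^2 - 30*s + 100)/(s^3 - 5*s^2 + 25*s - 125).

3*exp(5*t) - sin(5*t) + 5*cos(5*t)

Factor the denominator: s^3 - 5*s^2 + 25*s - 125 = (s - 5)*(s^2 + 25).
Partial fraction decomposition gives [3/(s - 5)] + [5*s/(s^2 + 25)] + [-5/(s^2 + 25)].
Invert each term: 3/(s - 5) ↔ 3e^(5t); 5·s/(s^2 + 25) ↔ 5cos(5t); -1·5/(s^2 + 25) ↔ -sin(5t).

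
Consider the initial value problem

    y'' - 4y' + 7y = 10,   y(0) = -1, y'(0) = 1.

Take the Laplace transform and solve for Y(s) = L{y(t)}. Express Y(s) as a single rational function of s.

Transform both sides with L{·}.
With L{y''} = s^2 Y - s·y(0) - y'(0) and L{y'} = sY - y(0), with y(0) = -1, y'(0) = 1: the LHS transforms to (s^2 - 4*s + 7)Y - (-s + 5).
The right side is L{10} = 10/s.
So (s^2 - 4*s + 7)Y = 10/s + (-s + 5).
Solve for Y(s) and write it as one ratio of polynomials.

Y(s) = (-s^2 + 5*s + 10)/(s^3 - 4*s^2 + 7*s)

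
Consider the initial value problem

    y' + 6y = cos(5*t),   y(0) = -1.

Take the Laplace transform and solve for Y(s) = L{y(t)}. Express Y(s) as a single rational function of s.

Y(s) = (-s^2 + s - 25)/(s^3 + 6*s^2 + 25*s + 150)

Apply the Laplace transform to the equation.
With L{y'} = sY - y(0) = sY - (-1): the LHS transforms to (s + 6)Y - (-1).
The right side is L{cos(5*t)} = s/(s^2 + 25).
So (s + 6)Y = s/(s^2 + 25) + (-1).
Isolate Y and clear denominators.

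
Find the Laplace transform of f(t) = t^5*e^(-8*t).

120/(s + 8)^6

L{t^5} = 5!/s^6 = 120/s^6.
By the first shifting theorem, multiplying by e^(-8t) replaces s with s + 8.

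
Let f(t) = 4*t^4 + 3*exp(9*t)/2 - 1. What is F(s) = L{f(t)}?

F(s) = 3/(2*(s - 9)) - 1/s + 96/s^5

Apply the Laplace transform termwise.
L{-1} = -1/s; (4)·[L{t^4} = 4!/s^5 = 24/s^5]; (3/2)·[L{e^(9t)} = 1/(s - 9)].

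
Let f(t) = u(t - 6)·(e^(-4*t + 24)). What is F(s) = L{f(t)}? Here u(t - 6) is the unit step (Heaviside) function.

F(s) = exp(-6*s)/(s + 4)

By the second shifting theorem, L{u(t - c)·g(t - c)} = e^(-cs)·G(s) with c = 6 and G(s) = L{g(t)}.
L{e^(-4t)} = 1/(s + 4).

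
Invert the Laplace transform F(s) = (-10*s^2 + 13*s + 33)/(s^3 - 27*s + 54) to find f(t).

Factor the denominator: s^3 - 27*s + 54 = (s - 3)^2*(s + 6).
Partial fraction decomposition gives [-5/(s - 3)] + [-2/(s - 3)^2] + [-5/(s + 6)].
Invert each term: -5/(s - 3) ↔ -5e^(3t); -2/(s - 3)^2 ↔ -2t·e^(3t); -5/(s + 6) ↔ -5e^(-6t).

f(t) = -2*t*exp(3*t) - 5*exp(3*t) - 5*exp(-6*t)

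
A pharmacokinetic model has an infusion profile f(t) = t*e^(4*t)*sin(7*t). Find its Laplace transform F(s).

L{sin(7t)} = 7/(s^2 + 49).
Multiplying by e^(4t) shifts s → s - 4, so L{e^(4*t)*sin(7*t)} = 7/((s - 4)^2 + 49).
Then apply L{t·g(t)} = -d/ds[G(s)] with G(s) = 7/((s - 4)^2 + 49):
differentiating 1 time and applying the sign gives 14*(s - 4)/(s^2 - 8*s + 65)^2.

F(s) = 14*(s - 4)/(s^2 - 8*s + 65)^2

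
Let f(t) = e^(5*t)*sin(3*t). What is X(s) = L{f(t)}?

X(s) = 3/((s - 5)^2 + 9)

L{sin(3t)} = 3/(s^2 + 9).
By the first shifting theorem, multiplying by e^(5t) replaces s with s - 5.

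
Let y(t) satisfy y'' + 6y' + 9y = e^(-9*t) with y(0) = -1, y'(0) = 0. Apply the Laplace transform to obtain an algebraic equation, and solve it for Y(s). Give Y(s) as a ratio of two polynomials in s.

Laplace-transform each side.
With L{y''} = s^2 Y - s·y(0) - y'(0) and L{y'} = sY - y(0), with y(0) = -1, y'(0) = 0: the LHS transforms to (s^2 + 6*s + 9)Y - (-s - 6).
The right side is L{e^(-9*t)} = 1/(s + 9).
So (s^2 + 6*s + 9)Y = 1/(s + 9) + (-s - 6).
Divide through and combine into a single rational function.

Y(s) = (-s^2 - 15*s - 53)/(s^3 + 15*s^2 + 63*s + 81)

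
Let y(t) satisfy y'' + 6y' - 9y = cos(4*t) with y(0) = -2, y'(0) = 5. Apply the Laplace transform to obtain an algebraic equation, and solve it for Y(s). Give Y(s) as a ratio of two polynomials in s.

Transform both sides with L{·}.
The derivative rules (L{y''} = s^2 Y - s·y(0) - y'(0) and L{y'} = sY - y(0), with y(0) = -2, y'(0) = 5) turn the left side into (s^2 + 6*s - 9)Y - (-2*s - 7).
The right side is L{cos(4*t)} = s/(s^2 + 16).
So (s^2 + 6*s - 9)Y = s/(s^2 + 16) + (-2*s - 7).
Solve for Y(s) and write it as one ratio of polynomials.

Y(s) = (-2*s^3 - 7*s^2 - 31*s - 112)/(s^4 + 6*s^3 + 7*s^2 + 96*s - 144)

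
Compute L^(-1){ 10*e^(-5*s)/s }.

Heaviside(t - 5)*(10)

The factor e^(-5s) signals a time shift by c = 5 (second shifting theorem).
L{10} = 10/s, so L^-1{10/s} = 10.
Hence the inverse is u(t - 5) times that function evaluated at t - 5.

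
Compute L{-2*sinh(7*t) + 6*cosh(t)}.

Apply the Laplace transform termwise.
(6)·[L{cosh(t)} = s/(s^2 - 1)]; (-2)·[L{sinh(7t)} = 7/(s^2 - 49)].

6*s/(s^2 - 1) - 14/(s^2 - 49)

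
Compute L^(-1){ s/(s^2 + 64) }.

Since L{cos(8t)} = s/(s^2 + 64), the inverse is cos(8*t).

cos(8*t)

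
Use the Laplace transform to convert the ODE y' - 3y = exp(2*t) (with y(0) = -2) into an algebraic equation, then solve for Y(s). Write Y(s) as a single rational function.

Take the Laplace transform of both sides.
With L{y'} = sY - y(0) = sY - (-2): the LHS transforms to (s - 3)Y - (-2).
The right side is L{exp(2*t)} = 1/(s - 2).
So (s - 3)Y = 1/(s - 2) + (-2).
Isolate Y and clear denominators.

Y(s) = (-2*s + 5)/(s^2 - 5*s + 6)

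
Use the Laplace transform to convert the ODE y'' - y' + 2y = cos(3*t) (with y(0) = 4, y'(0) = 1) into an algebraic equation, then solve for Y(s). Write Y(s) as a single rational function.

Laplace-transform each side.
Using L{y''} = s^2 Y - s·y(0) - y'(0) and L{y'} = sY - y(0), with y(0) = 4, y'(0) = 1, the left side becomes (s^2 - s + 2)Y - (4*s - 3).
The right side is L{cos(3*t)} = s/(s^2 + 9).
So (s^2 - s + 2)Y = s/(s^2 + 9) + (4*s - 3).
Isolate Y and clear denominators.

Y(s) = (4*s^3 - 3*s^2 + 37*s - 27)/(s^4 - s^3 + 11*s^2 - 9*s + 18)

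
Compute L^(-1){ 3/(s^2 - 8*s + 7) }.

Rewrite the denominator: s^2 - 8*s + 7 = (s - 4)^2 - 9.
The form in (s - 4) signals a first-shifting-theorem factor e^(4t).
Since L{sinh(3t)} = 3/(s^2 - 9), the inverse is e^(4*t)*sinh(3*t).

exp(4*t)*sinh(3*t)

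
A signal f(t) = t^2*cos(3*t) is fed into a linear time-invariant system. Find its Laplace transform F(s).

L{cos(3t)} = s/(s^2 + 9).
Then apply L{t^2·g(t)} = (-1)^2 d^2/ds^2[G(s)] with G(s) = s/(s^2 + 9):
differentiating 2 times and applying the sign gives 2*s*(s^2 - 27)/(s^2 + 9)^3.

F(s) = 2*s*(s^2 - 27)/(s^2 + 9)^3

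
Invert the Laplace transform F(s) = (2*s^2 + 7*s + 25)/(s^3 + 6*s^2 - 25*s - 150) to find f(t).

f(t) = exp(5*t) - 4*exp(-5*t) + 5*exp(-6*t)

Factor the denominator: s^3 + 6*s^2 - 25*s - 150 = (s - 5)*(s + 5)*(s + 6).
Partial fraction decomposition gives [1/(s - 5)] + [5/(s + 6)] + [-4/(s + 5)].
Invert each term: 1/(s - 5) ↔ e^(5t); 5/(s + 6) ↔ 5e^(-6t); -4/(s + 5) ↔ -4e^(-5t).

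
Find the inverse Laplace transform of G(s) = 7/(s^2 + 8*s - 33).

Rewrite the denominator: s^2 + 8*s - 33 = (s + 4)^2 - 49.
The form in (s + 4) signals a first-shifting-theorem factor e^(-4t).
Since L{sinh(7t)} = 7/(s^2 - 49), the inverse is e^(-4*t)*sinh(7*t).

exp(-4*t)*sinh(7*t)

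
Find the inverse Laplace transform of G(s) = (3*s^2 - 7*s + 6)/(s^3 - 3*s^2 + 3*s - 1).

t^2*exp(t) - t*exp(t) + 3*exp(t)

Factor the denominator: s^3 - 3*s^2 + 3*s - 1 = (s - 1)^3.
Partial fraction decomposition gives [3/(s - 1)] + [-1/(s - 1)^2] + [2/(s - 1)^3].
Invert each term: 3/(s - 1) ↔ 3e^(t); -1/(s - 1)^2 ↔ -t·e^(t); 2/(s - 1)^3 ↔ (1)t^2·e^(t).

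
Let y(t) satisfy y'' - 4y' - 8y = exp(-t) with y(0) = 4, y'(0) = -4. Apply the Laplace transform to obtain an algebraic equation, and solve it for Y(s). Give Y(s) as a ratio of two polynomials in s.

Y(s) = (4*s^2 - 16*s - 19)/(s^3 - 3*s^2 - 12*s - 8)

Apply the Laplace transform to the equation.
Using L{y''} = s^2 Y - s·y(0) - y'(0) and L{y'} = sY - y(0), with y(0) = 4, y'(0) = -4, the left side becomes (s^2 - 4*s - 8)Y - (4*s - 20).
The right side is L{exp(-t)} = 1/(s + 1).
So (s^2 - 4*s - 8)Y = 1/(s + 1) + (4*s - 20).
Divide through and combine into a single rational function.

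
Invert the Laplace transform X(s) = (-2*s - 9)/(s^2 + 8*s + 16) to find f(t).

f(t) = -t*exp(-4*t) - 2*exp(-4*t)

Factor the denominator: s^2 + 8*s + 16 = (s + 4)^2.
Partial fraction decomposition gives [-2/(s + 4)] + [-1/(s + 4)^2].
Invert each term: -2/(s + 4) ↔ -2e^(-4t); -1/(s + 4)^2 ↔ -t·e^(-4t).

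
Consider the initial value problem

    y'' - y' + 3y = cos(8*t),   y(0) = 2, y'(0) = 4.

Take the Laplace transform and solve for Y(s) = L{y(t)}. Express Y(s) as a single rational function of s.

Y(s) = (2*s^3 + 2*s^2 + 129*s + 128)/(s^4 - s^3 + 67*s^2 - 64*s + 192)

Transform both sides with L{·}.
Using L{y''} = s^2 Y - s·y(0) - y'(0) and L{y'} = sY - y(0), with y(0) = 2, y'(0) = 4, the left side becomes (s^2 - s + 3)Y - (2*s + 2).
The right side is L{cos(8*t)} = s/(s^2 + 64).
So (s^2 - s + 3)Y = s/(s^2 + 64) + (2*s + 2).
Isolate Y and clear denominators.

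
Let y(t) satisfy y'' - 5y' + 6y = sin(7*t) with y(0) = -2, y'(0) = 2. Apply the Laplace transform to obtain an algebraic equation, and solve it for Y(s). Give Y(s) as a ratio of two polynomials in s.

Apply the Laplace transform to the equation.
The derivative rules (L{y''} = s^2 Y - s·y(0) - y'(0) and L{y'} = sY - y(0), with y(0) = -2, y'(0) = 2) turn the left side into (s^2 - 5*s + 6)Y - (-2*s + 12).
The right side is L{sin(7*t)} = 7/(s^2 + 49).
So (s^2 - 5*s + 6)Y = 7/(s^2 + 49) + (-2*s + 12).
Solve for Y(s) and write it as one ratio of polynomials.

Y(s) = (-2*s^3 + 12*s^2 - 98*s + 595)/(s^4 - 5*s^3 + 55*s^2 - 245*s + 294)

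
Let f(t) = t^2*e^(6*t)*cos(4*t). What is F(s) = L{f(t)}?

F(s) = 2*(s - 6)*(s^2 - 12*s - 12)/(s^2 - 12*s + 52)^3

L{cos(4t)} = s/(s^2 + 16).
Multiplying by e^(6t) shifts s → s - 6, so L{e^(6*t)*cos(4*t)} = (s - 6)/((s - 6)^2 + 16).
Then apply L{t^2·g(t)} = (-1)^2 d^2/ds^2[G(s)] with G(s) = (s - 6)/((s - 6)^2 + 16):
differentiating 2 times and applying the sign gives 2*(s - 6)*(s^2 - 12*s - 12)/(s^2 - 12*s + 52)^3.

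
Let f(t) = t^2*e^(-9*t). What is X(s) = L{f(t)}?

X(s) = 2/(s + 9)^3

L{e^(-9t)} = 1/(s + 9).
Then apply L{t^2·g(t)} = (-1)^2 d^2/ds^2[G(s)] with G(s) = 1/(s + 9):
differentiating 2 times and applying the sign gives 2/(s + 9)^3.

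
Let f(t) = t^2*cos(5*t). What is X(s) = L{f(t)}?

L{cos(5t)} = s/(s^2 + 25).
Then apply L{t^2·g(t)} = (-1)^2 d^2/ds^2[G(s)] with G(s) = s/(s^2 + 25):
differentiating 2 times and applying the sign gives 2*s*(s^2 - 75)/(s^2 + 25)^3.

X(s) = 2*s*(s^2 - 75)/(s^2 + 25)^3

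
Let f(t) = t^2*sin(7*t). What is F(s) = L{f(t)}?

L{sin(7t)} = 7/(s^2 + 49).
Then apply L{t^2·g(t)} = (-1)^2 d^2/ds^2[G(s)] with G(s) = 7/(s^2 + 49):
differentiating 2 times and applying the sign gives 14*(3*s^2 - 49)/(s^2 + 49)^3.

F(s) = 14*(3*s^2 - 49)/(s^2 + 49)^3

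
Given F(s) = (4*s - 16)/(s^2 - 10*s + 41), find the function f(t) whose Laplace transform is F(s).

Complete the square in the denominator: s^2 - 10*s + 41 = (s - 5)^2 + 4^2.
Split the numerator to match: 4*s - 16 = 4·(s - 5) + 1·4.
Invert each term: 4·(s - 5)/((s - 5)^2 + 16) ↔ 4e^(5t)cos(4t); 1·4/((s - 5)^2 + 16) ↔ e^(5t)sin(4t).

f(t) = exp(5*t)*sin(4*t) + 4*exp(5*t)*cos(4*t)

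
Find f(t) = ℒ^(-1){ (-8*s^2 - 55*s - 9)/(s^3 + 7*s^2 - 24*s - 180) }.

Factor the denominator: s^3 + 7*s^2 - 24*s - 180 = (s - 5)*(s + 6)^2.
Partial fraction decomposition gives [-4/(s + 6)] + [-3/(s + 6)^2] + [-4/(s - 5)].
Invert each term: -4/(s + 6) ↔ -4e^(-6t); -3/(s + 6)^2 ↔ -3t·e^(-6t); -4/(s - 5) ↔ -4e^(5t).

f(t) = -3*t*exp(-6*t) - 4*exp(5*t) - 4*exp(-6*t)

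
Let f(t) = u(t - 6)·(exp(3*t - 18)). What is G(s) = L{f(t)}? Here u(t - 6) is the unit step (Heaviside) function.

By the second shifting theorem, L{u(t - c)·g(t - c)} = e^(-cs)·H(s) with c = 6 and H(s) = L{g(t)}.
L{e^(3t)} = 1/(s - 3).

G(s) = exp(-6*s)/(s - 3)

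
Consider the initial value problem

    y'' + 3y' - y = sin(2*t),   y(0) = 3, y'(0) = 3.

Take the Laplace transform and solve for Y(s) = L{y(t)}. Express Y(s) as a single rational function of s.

Transform both sides with L{·}.
Using L{y''} = s^2 Y - s·y(0) - y'(0) and L{y'} = sY - y(0), with y(0) = 3, y'(0) = 3, the left side becomes (s^2 + 3*s - 1)Y - (3*s + 12).
The right side is L{sin(2*t)} = 2/(s^2 + 4).
So (s^2 + 3*s - 1)Y = 2/(s^2 + 4) + (3*s + 12).
Divide through and combine into a single rational function.

Y(s) = (3*s^3 + 12*s^2 + 12*s + 50)/(s^4 + 3*s^3 + 3*s^2 + 12*s - 4)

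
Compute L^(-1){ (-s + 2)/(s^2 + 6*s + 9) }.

5*t*exp(-3*t) - exp(-3*t)

Factor the denominator: s^2 + 6*s + 9 = (s + 3)^2.
Partial fraction decomposition gives [-1/(s + 3)] + [5/(s + 3)^2].
Invert each term: -1/(s + 3) ↔ -e^(-3t); 5/(s + 3)^2 ↔ 5t·e^(-3t).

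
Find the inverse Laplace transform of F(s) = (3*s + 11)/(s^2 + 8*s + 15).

Factor the denominator: s^2 + 8*s + 15 = (s + 3)*(s + 5).
Partial fraction decomposition gives [2/(s + 5)] + [1/(s + 3)].
Invert each term: 2/(s + 5) ↔ 2e^(-5t); 1/(s + 3) ↔ e^(-3t).

exp(-3*t) + 2*exp(-5*t)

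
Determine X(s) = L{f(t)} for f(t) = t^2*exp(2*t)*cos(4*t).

X(s) = 2*(s - 2)*(s^2 - 4*s - 44)/(s^2 - 4*s + 20)^3

L{cos(4t)} = s/(s^2 + 16).
Multiplying by e^(2t) shifts s → s - 2, so L{exp(2*t)*cos(4*t)} = (s - 2)/((s - 2)^2 + 16).
Then apply L{t^2·g(t)} = (-1)^2 d^2/ds^2[G(s)] with G(s) = (s - 2)/((s - 2)^2 + 16):
differentiating 2 times and applying the sign gives 2*(s - 2)*(s^2 - 4*s - 44)/(s^2 - 4*s + 20)^3.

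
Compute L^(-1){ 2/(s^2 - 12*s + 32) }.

Rewrite the denominator: s^2 - 12*s + 32 = (s - 6)^2 - 4.
The form in (s - 6) signals a first-shifting-theorem factor e^(6t).
Since L{sinh(2t)} = 2/(s^2 - 4), the inverse is e^(6*t)*sinh(2*t).

exp(6*t)*sinh(2*t)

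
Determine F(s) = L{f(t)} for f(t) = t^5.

L{t^5} = 5!/s^6 = 120/s^6.

F(s) = 120/s^6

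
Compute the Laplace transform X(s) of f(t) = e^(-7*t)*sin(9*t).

X(s) = 9/((s + 7)^2 + 81)

L{sin(9t)} = 9/(s^2 + 81).
By the first shifting theorem, multiplying by e^(-7t) replaces s with s + 7.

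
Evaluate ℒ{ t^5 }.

L{t^5} = 5!/s^6 = 120/s^6.

120/s^6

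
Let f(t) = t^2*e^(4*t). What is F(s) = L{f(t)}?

F(s) = 2/(s - 4)^3

L{e^(4t)} = 1/(s - 4).
Then apply L{t^2·g(t)} = (-1)^2 d^2/ds^2[G(s)] with G(s) = 1/(s - 4):
differentiating 2 times and applying the sign gives 2/(s - 4)^3.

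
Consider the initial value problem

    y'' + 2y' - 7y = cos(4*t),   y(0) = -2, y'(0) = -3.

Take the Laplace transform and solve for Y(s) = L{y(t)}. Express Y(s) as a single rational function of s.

Y(s) = (-2*s^3 - 7*s^2 - 31*s - 112)/(s^4 + 2*s^3 + 9*s^2 + 32*s - 112)

Take the Laplace transform of both sides.
With L{y''} = s^2 Y - s·y(0) - y'(0) and L{y'} = sY - y(0), with y(0) = -2, y'(0) = -3: the LHS transforms to (s^2 + 2*s - 7)Y - (-2*s - 7).
The right side is L{cos(4*t)} = s/(s^2 + 16).
So (s^2 + 2*s - 7)Y = s/(s^2 + 16) + (-2*s - 7).
Isolate Y and clear denominators.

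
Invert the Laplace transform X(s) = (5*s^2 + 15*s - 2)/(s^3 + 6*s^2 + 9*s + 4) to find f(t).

f(t) = -4*t*exp(-t) + 3*exp(-t) + 2*exp(-4*t)

Factor the denominator: s^3 + 6*s^2 + 9*s + 4 = (s + 1)^2*(s + 4).
Partial fraction decomposition gives [3/(s + 1)] + [-4/(s + 1)^2] + [2/(s + 4)].
Invert each term: 3/(s + 1) ↔ 3e^(-t); -4/(s + 1)^2 ↔ -4t·e^(-t); 2/(s + 4) ↔ 2e^(-4t).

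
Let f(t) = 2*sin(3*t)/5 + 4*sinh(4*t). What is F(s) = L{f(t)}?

F(s) = 6/(5*(s^2 + 9)) + 16/(s^2 - 16)

The transform is linear, so treat each term independently.
(2/5)·[L{sin(3t)} = 3/(s^2 + 9)]; (4)·[L{sinh(4t)} = 4/(s^2 - 16)].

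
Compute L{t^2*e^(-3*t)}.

L{e^(-3t)} = 1/(s + 3).
Then apply L{t^2·g(t)} = (-1)^2 d^2/ds^2[G(s)] with G(s) = 1/(s + 3):
differentiating 2 times and applying the sign gives 2/(s + 3)^3.

2/(s + 3)^3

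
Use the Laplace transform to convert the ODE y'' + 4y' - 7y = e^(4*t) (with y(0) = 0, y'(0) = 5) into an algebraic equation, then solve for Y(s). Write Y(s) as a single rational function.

Y(s) = (5*s - 19)/(s^3 - 23*s + 28)

Transform both sides with L{·}.
The derivative rules (L{y''} = s^2 Y - s·y(0) - y'(0) and L{y'} = sY - y(0), with y(0) = 0, y'(0) = 5) turn the left side into (s^2 + 4*s - 7)Y - (5).
The right side is L{e^(4*t)} = 1/(s - 4).
So (s^2 + 4*s - 7)Y = 1/(s - 4) + (5).
Divide through and combine into a single rational function.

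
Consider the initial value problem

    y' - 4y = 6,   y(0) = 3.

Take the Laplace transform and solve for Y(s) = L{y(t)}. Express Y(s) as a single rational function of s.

Y(s) = (3*s + 6)/(s^2 - 4*s)

Transform both sides with L{·}.
The derivative rules (L{y'} = sY - y(0) = sY - 3) turn the left side into (s - 4)Y - (3).
The right side is L{6} = 6/s.
So (s - 4)Y = 6/s + (3).
Divide through and combine into a single rational function.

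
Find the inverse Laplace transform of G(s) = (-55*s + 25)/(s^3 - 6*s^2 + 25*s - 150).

-5*exp(6*t) - 5*sin(5*t) + 5*cos(5*t)

Factor the denominator: s^3 - 6*s^2 + 25*s - 150 = (s - 6)*(s^2 + 25).
Partial fraction decomposition gives [-5/(s - 6)] + [5*s/(s^2 + 25)] + [-25/(s^2 + 25)].
Invert each term: -5/(s - 6) ↔ -5e^(6t); 5·s/(s^2 + 25) ↔ 5cos(5t); -5·5/(s^2 + 25) ↔ -5sin(5t).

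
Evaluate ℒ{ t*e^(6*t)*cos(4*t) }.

(s - 10)*(s - 2)/(s^2 - 12*s + 52)^2

L{cos(4t)} = s/(s^2 + 16).
Multiplying by e^(6t) shifts s → s - 6, so L{e^(6*t)*cos(4*t)} = (s - 6)/((s - 6)^2 + 16).
Then apply L{t·g(t)} = -d/ds[G(s)] with G(s) = (s - 6)/((s - 6)^2 + 16):
differentiating 1 time and applying the sign gives (s - 10)*(s - 2)/(s^2 - 12*s + 52)^2.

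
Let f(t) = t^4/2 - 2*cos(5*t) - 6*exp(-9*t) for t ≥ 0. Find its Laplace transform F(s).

F(s) = -2*s/(s^2 + 25) - 6/(s + 9) + 12/s^5

The transform is linear, so treat each term independently.
(-6)·[L{e^(-9t)} = 1/(s + 9)]; (-2)·[L{cos(5t)} = s/(s^2 + 25)]; (1/2)·[L{t^4} = 4!/s^5 = 24/s^5].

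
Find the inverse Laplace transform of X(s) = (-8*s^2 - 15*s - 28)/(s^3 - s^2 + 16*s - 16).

-3*exp(t) - 5*sin(4*t) - 5*cos(4*t)

Factor the denominator: s^3 - s^2 + 16*s - 16 = (s - 1)*(s^2 + 16).
Partial fraction decomposition gives [-3/(s - 1)] + [-5*s/(s^2 + 16)] + [-20/(s^2 + 16)].
Invert each term: -3/(s - 1) ↔ -3e^(t); -5·s/(s^2 + 16) ↔ -5cos(4t); -5·4/(s^2 + 16) ↔ -5sin(4t).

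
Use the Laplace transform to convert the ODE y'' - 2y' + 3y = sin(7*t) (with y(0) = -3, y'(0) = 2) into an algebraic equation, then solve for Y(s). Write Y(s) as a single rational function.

Y(s) = (-3*s^3 + 8*s^2 - 147*s + 399)/(s^4 - 2*s^3 + 52*s^2 - 98*s + 147)

Laplace-transform each side.
Using L{y''} = s^2 Y - s·y(0) - y'(0) and L{y'} = sY - y(0), with y(0) = -3, y'(0) = 2, the left side becomes (s^2 - 2*s + 3)Y - (-3*s + 8).
The right side is L{sin(7*t)} = 7/(s^2 + 49).
So (s^2 - 2*s + 3)Y = 7/(s^2 + 49) + (-3*s + 8).
Isolate Y and clear denominators.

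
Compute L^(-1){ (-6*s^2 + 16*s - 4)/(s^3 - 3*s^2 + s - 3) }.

Factor the denominator: s^3 - 3*s^2 + s - 3 = (s - 3)*(s^2 + 1).
Partial fraction decomposition gives [-1/(s - 3)] + [-5*s/(s^2 + 1)] + [1/(s^2 + 1)].
Invert each term: -1/(s - 3) ↔ -e^(3t); -5·s/(s^2 + 1) ↔ -5cos(t); 1·1/(s^2 + 1) ↔ sin(t).

-exp(3*t) + sin(t) - 5*cos(t)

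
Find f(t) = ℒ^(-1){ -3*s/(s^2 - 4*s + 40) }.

f(t) = -exp(2*t)*sin(6*t) - 3*exp(2*t)*cos(6*t)

Complete the square in the denominator: s^2 - 4*s + 40 = (s - 2)^2 + 6^2.
Split the numerator to match: -3*s = -3·(s - 2) - 1·6.
Invert each term: -3·(s - 2)/((s - 2)^2 + 36) ↔ -3e^(2t)cos(6t); -1·6/((s - 2)^2 + 36) ↔ -e^(2t)sin(6t).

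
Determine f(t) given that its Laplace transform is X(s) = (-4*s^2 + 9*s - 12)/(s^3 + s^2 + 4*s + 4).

Factor the denominator: s^3 + s^2 + 4*s + 4 = (s + 1)*(s^2 + 4).
Partial fraction decomposition gives [-5/(s + 1)] + [s/(s^2 + 4)] + [8/(s^2 + 4)].
Invert each term: -5/(s + 1) ↔ -5e^(-t); 1·s/(s^2 + 4) ↔ cos(2t); 4·2/(s^2 + 4) ↔ 4sin(2t).

f(t) = 4*sin(2*t) + cos(2*t) - 5*exp(-t)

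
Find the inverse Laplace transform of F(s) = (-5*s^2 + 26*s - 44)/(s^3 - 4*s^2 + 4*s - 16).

-exp(4*t) + 5*sin(2*t) - 4*cos(2*t)

Factor the denominator: s^3 - 4*s^2 + 4*s - 16 = (s - 4)*(s^2 + 4).
Partial fraction decomposition gives [-1/(s - 4)] + [-4*s/(s^2 + 4)] + [10/(s^2 + 4)].
Invert each term: -1/(s - 4) ↔ -e^(4t); -4·s/(s^2 + 4) ↔ -4cos(2t); 5·2/(s^2 + 4) ↔ 5sin(2t).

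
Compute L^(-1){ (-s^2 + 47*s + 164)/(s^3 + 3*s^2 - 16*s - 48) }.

Factor the denominator: s^3 + 3*s^2 - 16*s - 48 = (s - 4)*(s + 3)*(s + 4).
Partial fraction decomposition gives [-2/(s + 3)] + [-5/(s + 4)] + [6/(s - 4)].
Invert each term: -2/(s + 3) ↔ -2e^(-3t); -5/(s + 4) ↔ -5e^(-4t); 6/(s - 4) ↔ 6e^(4t).

6*exp(4*t) - 2*exp(-3*t) - 5*exp(-4*t)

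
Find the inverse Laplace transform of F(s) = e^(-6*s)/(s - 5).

The factor e^(-6s) signals a time shift by c = 6 (second shifting theorem).
L{e^(5t)} = 1/(s - 5), so L^-1{1/(s - 5)} = e^(5*t).
Hence the inverse is u(t - 6) times that function evaluated at t - 6.

Heaviside(t - 6)*(exp(5*t - 30))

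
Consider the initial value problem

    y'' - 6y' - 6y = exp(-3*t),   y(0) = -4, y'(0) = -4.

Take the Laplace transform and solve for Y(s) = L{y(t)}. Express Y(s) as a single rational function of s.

Transform both sides with L{·}.
With L{y''} = s^2 Y - s·y(0) - y'(0) and L{y'} = sY - y(0), with y(0) = -4, y'(0) = -4: the LHS transforms to (s^2 - 6*s - 6)Y - (-4*s + 20).
The right side is L{exp(-3*t)} = 1/(s + 3).
So (s^2 - 6*s - 6)Y = 1/(s + 3) + (-4*s + 20).
Solve for Y(s) and write it as one ratio of polynomials.

Y(s) = (-4*s^2 + 8*s + 61)/(s^3 - 3*s^2 - 24*s - 18)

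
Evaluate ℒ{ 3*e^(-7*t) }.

3/(s + 7)

L{3} = 3/s.
By the first shifting theorem, multiplying by e^(-7t) replaces s with s + 7.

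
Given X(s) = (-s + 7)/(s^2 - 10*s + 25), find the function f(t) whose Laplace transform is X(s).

Factor the denominator: s^2 - 10*s + 25 = (s - 5)^2.
Partial fraction decomposition gives [-1/(s - 5)] + [2/(s - 5)^2].
Invert each term: -1/(s - 5) ↔ -e^(5t); 2/(s - 5)^2 ↔ 2t·e^(5t).

f(t) = 2*t*exp(5*t) - exp(5*t)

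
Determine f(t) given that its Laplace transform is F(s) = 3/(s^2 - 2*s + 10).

f(t) = exp(t)*sin(3*t)

Rewrite the denominator: s^2 - 2*s + 10 = (s - 1)^2 + 9.
The form in (s - 1) signals a first-shifting-theorem factor e^(t).
Since L{sin(3t)} = 3/(s^2 + 9), the inverse is e^(t)*sin(3*t).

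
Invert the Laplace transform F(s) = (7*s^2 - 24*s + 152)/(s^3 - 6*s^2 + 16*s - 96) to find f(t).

Factor the denominator: s^3 - 6*s^2 + 16*s - 96 = (s - 6)*(s^2 + 16).
Partial fraction decomposition gives [5/(s - 6)] + [2*s/(s^2 + 16)] + [-12/(s^2 + 16)].
Invert each term: 5/(s - 6) ↔ 5e^(6t); 2·s/(s^2 + 16) ↔ 2cos(4t); -3·4/(s^2 + 16) ↔ -3sin(4t).

f(t) = 5*exp(6*t) - 3*sin(4*t) + 2*cos(4*t)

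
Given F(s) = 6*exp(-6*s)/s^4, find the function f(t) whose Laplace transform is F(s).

f(t) = Heaviside(t - 6)*((t - 6)^3)

The factor e^(-6s) signals a time shift by c = 6 (second shifting theorem).
L{t^3} = 3!/s^4 = 6/s^4, so L^-1{6/s^4} = t^3.
Hence the inverse is u(t - 6) times that function evaluated at t - 6.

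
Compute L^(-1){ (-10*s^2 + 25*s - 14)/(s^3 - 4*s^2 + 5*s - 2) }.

Factor the denominator: s^3 - 4*s^2 + 5*s - 2 = (s - 2)*(s - 1)^2.
Partial fraction decomposition gives [-6/(s - 1)] + [-1/(s - 1)^2] + [-4/(s - 2)].
Invert each term: -6/(s - 1) ↔ -6e^(t); -1/(s - 1)^2 ↔ -t·e^(t); -4/(s - 2) ↔ -4e^(2t).

-t*exp(t) - 4*exp(2*t) - 6*exp(t)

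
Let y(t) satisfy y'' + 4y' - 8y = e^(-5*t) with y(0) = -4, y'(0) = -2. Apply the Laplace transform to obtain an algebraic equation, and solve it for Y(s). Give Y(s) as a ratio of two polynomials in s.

Apply the Laplace transform to the equation.
With L{y''} = s^2 Y - s·y(0) - y'(0) and L{y'} = sY - y(0), with y(0) = -4, y'(0) = -2: the LHS transforms to (s^2 + 4*s - 8)Y - (-4*s - 18).
The right side is L{e^(-5*t)} = 1/(s + 5).
So (s^2 + 4*s - 8)Y = 1/(s + 5) + (-4*s - 18).
Solve for Y(s) and write it as one ratio of polynomials.

Y(s) = (-4*s^2 - 38*s - 89)/(s^3 + 9*s^2 + 12*s - 40)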